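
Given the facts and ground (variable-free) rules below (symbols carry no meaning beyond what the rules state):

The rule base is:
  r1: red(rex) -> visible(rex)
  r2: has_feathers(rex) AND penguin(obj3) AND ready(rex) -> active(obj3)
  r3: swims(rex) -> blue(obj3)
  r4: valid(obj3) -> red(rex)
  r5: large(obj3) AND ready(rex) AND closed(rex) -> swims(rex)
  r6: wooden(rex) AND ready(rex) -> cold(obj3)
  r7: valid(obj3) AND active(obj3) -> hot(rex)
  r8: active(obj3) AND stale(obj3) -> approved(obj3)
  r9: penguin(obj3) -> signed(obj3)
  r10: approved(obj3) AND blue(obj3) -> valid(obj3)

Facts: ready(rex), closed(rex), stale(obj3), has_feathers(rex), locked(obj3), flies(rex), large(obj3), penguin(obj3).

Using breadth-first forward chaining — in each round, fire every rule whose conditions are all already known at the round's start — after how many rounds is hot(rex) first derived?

Round 1 — r2, r5, r9, derive active(obj3), swims(rex), signed(obj3).
Round 2 — r3, r8, derive blue(obj3), approved(obj3).
Round 3 — r10, derive valid(obj3).
Round 4 — r4, r7, derive red(rex), hot(rex).
hot(rex) first appears in round 4.

4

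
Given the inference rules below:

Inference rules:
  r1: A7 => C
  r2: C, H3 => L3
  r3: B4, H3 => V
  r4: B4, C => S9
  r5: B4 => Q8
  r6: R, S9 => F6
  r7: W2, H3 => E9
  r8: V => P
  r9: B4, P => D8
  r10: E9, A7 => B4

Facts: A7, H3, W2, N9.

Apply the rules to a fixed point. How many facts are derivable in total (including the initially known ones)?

13

Round 1 — r1, r7, derive C, E9.
Round 2 — r2, r10, derive L3, B4.
Round 3 — r3, r4, r5, derive V, S9, Q8.
Round 4 — r8, derive P.
Round 5 — r9, derive D8.
Closure: {A7, B4, C, D8, E9, H3, L3, N9, P, Q8, S9, V, W2} — 13 facts.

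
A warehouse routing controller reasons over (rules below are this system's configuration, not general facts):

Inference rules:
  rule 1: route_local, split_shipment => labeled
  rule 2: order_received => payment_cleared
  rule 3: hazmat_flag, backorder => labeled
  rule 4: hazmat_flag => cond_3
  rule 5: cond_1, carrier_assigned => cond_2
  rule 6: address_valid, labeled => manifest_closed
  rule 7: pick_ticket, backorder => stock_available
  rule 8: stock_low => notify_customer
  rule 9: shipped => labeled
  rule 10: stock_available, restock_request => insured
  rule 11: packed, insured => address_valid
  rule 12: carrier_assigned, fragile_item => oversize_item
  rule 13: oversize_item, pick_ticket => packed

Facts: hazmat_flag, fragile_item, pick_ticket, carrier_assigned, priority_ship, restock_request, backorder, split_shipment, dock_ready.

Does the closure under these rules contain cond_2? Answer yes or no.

Round 1: rule 3 [hazmat_flag, backorder => labeled]; rule 4 [hazmat_flag => cond_3]; rule 7 [pick_ticket, backorder => stock_available]; rule 12 [carrier_assigned, fragile_item => oversize_item]. Adds labeled, cond_3, stock_available, oversize_item.
Round 2: rule 10 [stock_available, restock_request => insured]; rule 13 [oversize_item, pick_ticket => packed]. Adds insured, packed.
Round 3: rule 11 [packed, insured => address_valid]. Adds address_valid.
Round 4: rule 6 [address_valid, labeled => manifest_closed]. Adds manifest_closed.
Fixed point reached. cond_2 is concluded only by rule 5; rule 5 needs cond_1 (never derived).

no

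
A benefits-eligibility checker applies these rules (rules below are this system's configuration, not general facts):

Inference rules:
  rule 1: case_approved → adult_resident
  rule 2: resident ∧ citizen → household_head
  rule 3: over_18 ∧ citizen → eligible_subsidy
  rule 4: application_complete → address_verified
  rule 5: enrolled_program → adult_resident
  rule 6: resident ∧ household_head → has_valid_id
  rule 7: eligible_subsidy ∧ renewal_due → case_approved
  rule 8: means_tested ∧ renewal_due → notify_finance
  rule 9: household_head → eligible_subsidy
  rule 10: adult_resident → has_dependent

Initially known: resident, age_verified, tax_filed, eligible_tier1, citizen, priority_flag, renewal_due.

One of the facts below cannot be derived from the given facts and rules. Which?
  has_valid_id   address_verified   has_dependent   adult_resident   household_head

address_verified

[1] rule 2 [resident ∧ citizen → household_head]. ⇒ new: household_head.
[2] rule 6 [resident ∧ household_head → has_valid_id]; rule 9 [household_head → eligible_subsidy]. ⇒ new: has_valid_id, eligible_subsidy.
[3] rule 7 [eligible_subsidy ∧ renewal_due → case_approved]. ⇒ new: case_approved.
[4] rule 1 [case_approved → adult_resident]. ⇒ new: adult_resident.
[5] rule 10 [adult_resident → has_dependent]. ⇒ new: has_dependent.
Derived: has_valid_id (round 2), has_dependent (round 5), household_head (round 1), adult_resident (round 4). address_verified never appears in any round.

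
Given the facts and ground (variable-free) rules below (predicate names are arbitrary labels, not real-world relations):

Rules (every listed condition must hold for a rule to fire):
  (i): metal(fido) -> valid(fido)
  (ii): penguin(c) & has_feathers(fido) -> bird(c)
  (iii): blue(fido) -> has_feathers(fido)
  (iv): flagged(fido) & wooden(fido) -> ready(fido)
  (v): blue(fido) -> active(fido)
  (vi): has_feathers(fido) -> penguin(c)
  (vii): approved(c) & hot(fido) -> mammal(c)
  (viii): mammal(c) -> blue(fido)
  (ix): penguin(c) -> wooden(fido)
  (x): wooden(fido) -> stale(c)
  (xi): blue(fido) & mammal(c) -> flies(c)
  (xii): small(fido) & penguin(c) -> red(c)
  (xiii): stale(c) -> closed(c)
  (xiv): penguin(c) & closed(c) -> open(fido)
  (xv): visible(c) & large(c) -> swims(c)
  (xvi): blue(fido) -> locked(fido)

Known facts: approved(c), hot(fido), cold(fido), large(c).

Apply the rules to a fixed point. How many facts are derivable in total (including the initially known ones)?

[1] (vii) [approved(c) & hot(fido) -> mammal(c)]. ⇒ new: mammal(c).
[2] (viii) [mammal(c) -> blue(fido)]. ⇒ new: blue(fido).
[3] (iii) [blue(fido) -> has_feathers(fido)]; (v) [blue(fido) -> active(fido)]; (xi) [blue(fido) & mammal(c) -> flies(c)]; (xvi) [blue(fido) -> locked(fido)]. ⇒ new: has_feathers(fido), active(fido), flies(c), locked(fido).
[4] (vi) [has_feathers(fido) -> penguin(c)]. ⇒ new: penguin(c).
[5] (ii) [penguin(c) & has_feathers(fido) -> bird(c)]; (ix) [penguin(c) -> wooden(fido)]. ⇒ new: bird(c), wooden(fido).
[6] (x) [wooden(fido) -> stale(c)]. ⇒ new: stale(c).
[7] (xiii) [stale(c) -> closed(c)]. ⇒ new: closed(c).
[8] (xiv) [penguin(c) & closed(c) -> open(fido)]. ⇒ new: open(fido).
Closure: {active(fido), approved(c), bird(c), blue(fido), closed(c), cold(fido), flies(c), has_feathers(fido), hot(fido), large(c), locked(fido), mammal(c), open(fido), penguin(c), stale(c), wooden(fido)} — 16 facts.

16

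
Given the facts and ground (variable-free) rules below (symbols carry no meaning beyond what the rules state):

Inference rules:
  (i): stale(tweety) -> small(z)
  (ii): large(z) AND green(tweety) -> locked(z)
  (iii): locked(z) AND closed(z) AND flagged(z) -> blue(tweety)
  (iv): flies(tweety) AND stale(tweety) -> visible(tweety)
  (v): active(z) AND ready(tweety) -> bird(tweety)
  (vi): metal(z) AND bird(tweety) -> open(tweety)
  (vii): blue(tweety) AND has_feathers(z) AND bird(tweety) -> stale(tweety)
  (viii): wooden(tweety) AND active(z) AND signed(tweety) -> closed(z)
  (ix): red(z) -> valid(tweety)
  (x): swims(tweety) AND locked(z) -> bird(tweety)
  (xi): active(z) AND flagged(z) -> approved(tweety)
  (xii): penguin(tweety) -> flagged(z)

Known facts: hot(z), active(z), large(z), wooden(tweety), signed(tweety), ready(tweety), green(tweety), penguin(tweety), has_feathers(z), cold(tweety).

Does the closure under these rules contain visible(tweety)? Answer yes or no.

Round 1: (ii) [large(z) AND green(tweety) -> locked(z)]; (v) [active(z) AND ready(tweety) -> bird(tweety)]; (viii) [wooden(tweety) AND active(z) AND signed(tweety) -> closed(z)]; (xii) [penguin(tweety) -> flagged(z)]. New: locked(z), bird(tweety), closed(z), flagged(z).
Round 2: (iii) [locked(z) AND closed(z) AND flagged(z) -> blue(tweety)]; (xi) [active(z) AND flagged(z) -> approved(tweety)]. New: blue(tweety), approved(tweety).
Round 3: (vii) [blue(tweety) AND has_feathers(z) AND bird(tweety) -> stale(tweety)]. New: stale(tweety).
Round 4: (i) [stale(tweety) -> small(z)]. New: small(z).
Fixed point reached. visible(tweety) is concluded only by (iv); (iv) needs flies(tweety) (never derived).

no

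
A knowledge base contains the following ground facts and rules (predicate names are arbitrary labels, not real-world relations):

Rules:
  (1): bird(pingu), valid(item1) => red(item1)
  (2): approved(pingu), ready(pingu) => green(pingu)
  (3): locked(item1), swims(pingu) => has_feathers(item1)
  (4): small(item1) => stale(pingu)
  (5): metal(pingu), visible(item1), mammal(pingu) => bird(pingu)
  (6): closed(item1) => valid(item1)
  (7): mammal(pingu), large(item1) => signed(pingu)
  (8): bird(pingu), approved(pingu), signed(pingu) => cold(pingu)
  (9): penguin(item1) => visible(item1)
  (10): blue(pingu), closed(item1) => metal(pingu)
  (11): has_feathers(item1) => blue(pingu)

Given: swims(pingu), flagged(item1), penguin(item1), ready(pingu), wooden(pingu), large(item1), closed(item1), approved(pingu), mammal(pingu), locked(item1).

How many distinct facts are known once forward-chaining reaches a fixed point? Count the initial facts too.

20

Round 1 — (2), (3), (6), (7), (9), derive green(pingu), has_feathers(item1), valid(item1), signed(pingu), visible(item1).
Round 2 — (11), derive blue(pingu).
Round 3 — (10), derive metal(pingu).
Round 4 — (5), derive bird(pingu).
Round 5 — (1), (8), derive red(item1), cold(pingu).
Closure: {approved(pingu), bird(pingu), blue(pingu), closed(item1), cold(pingu), flagged(item1), green(pingu), has_feathers(item1), large(item1), locked(item1), mammal(pingu), metal(pingu), penguin(item1), ready(pingu), red(item1), signed(pingu), swims(pingu), valid(item1), visible(item1), wooden(pingu)} — 20 facts.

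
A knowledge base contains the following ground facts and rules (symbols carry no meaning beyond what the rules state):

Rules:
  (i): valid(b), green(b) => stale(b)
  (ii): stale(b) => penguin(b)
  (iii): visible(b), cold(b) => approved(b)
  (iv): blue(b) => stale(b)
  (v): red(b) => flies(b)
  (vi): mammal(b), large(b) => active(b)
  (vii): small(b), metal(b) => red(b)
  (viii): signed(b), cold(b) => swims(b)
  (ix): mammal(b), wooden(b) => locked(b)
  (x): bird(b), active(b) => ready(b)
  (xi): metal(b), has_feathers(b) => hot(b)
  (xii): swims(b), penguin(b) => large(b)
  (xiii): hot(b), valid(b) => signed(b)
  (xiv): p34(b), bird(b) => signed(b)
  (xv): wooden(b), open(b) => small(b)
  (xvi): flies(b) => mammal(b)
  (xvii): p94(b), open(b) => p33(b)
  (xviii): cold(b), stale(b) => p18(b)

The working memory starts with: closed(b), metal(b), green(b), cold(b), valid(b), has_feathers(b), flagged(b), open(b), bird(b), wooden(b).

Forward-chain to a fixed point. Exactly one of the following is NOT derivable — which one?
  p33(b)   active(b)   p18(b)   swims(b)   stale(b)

p33(b)

Round 1: (i) [valid(b), green(b) => stale(b)]; (xi) [metal(b), has_feathers(b) => hot(b)]; (xv) [wooden(b), open(b) => small(b)]. New: stale(b), hot(b), small(b).
Round 2: (ii) [stale(b) => penguin(b)]; (vii) [small(b), metal(b) => red(b)]; (xiii) [hot(b), valid(b) => signed(b)]; (xviii) [cold(b), stale(b) => p18(b)]. New: penguin(b), red(b), signed(b), p18(b).
Round 3: (v) [red(b) => flies(b)]; (viii) [signed(b), cold(b) => swims(b)]. New: flies(b), swims(b).
Round 4: (xii) [swims(b), penguin(b) => large(b)]; (xvi) [flies(b) => mammal(b)]. New: large(b), mammal(b).
Round 5: (vi) [mammal(b), large(b) => active(b)]; (ix) [mammal(b), wooden(b) => locked(b)]. New: active(b), locked(b).
Round 6: (x) [bird(b), active(b) => ready(b)]. New: ready(b).
Derived: stale(b) (round 1), swims(b) (round 3), p18(b) (round 2), active(b) (round 5). p33(b) never appears in any round.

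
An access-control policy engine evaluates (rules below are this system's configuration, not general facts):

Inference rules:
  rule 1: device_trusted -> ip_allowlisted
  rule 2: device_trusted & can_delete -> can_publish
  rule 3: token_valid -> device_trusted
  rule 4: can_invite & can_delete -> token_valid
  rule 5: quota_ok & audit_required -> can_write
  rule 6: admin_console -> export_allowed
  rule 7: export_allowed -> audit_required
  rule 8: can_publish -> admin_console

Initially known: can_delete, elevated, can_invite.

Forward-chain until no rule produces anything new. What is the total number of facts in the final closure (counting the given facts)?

10

Round 1 fires rule 4, giving token_valid.
Round 2 fires rule 3, giving device_trusted.
Round 3 fires rule 1, rule 2, giving ip_allowlisted, can_publish.
Round 4 fires rule 8, giving admin_console.
Round 5 fires rule 6, giving export_allowed.
Round 6 fires rule 7, giving audit_required.
Closure: {admin_console, audit_required, can_delete, can_invite, can_publish, device_trusted, elevated, export_allowed, ip_allowlisted, token_valid} — 10 facts.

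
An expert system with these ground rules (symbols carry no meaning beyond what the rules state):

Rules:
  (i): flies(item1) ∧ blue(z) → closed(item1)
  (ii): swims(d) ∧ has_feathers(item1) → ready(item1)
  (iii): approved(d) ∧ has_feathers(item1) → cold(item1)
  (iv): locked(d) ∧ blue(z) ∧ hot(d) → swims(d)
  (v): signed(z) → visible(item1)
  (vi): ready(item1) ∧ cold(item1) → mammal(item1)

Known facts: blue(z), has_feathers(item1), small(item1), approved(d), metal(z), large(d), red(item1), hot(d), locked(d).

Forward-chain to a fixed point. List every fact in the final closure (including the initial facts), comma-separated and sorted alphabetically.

[1] (iii) [approved(d) ∧ has_feathers(item1) → cold(item1)]; (iv) [locked(d) ∧ blue(z) ∧ hot(d) → swims(d)]. ⇒ new: cold(item1), swims(d).
[2] (ii) [swims(d) ∧ has_feathers(item1) → ready(item1)]. ⇒ new: ready(item1).
[3] (vi) [ready(item1) ∧ cold(item1) → mammal(item1)]. ⇒ new: mammal(item1).

approved(d), blue(z), cold(item1), has_feathers(item1), hot(d), large(d), locked(d), mammal(item1), metal(z), ready(item1), red(item1), small(item1), swims(d)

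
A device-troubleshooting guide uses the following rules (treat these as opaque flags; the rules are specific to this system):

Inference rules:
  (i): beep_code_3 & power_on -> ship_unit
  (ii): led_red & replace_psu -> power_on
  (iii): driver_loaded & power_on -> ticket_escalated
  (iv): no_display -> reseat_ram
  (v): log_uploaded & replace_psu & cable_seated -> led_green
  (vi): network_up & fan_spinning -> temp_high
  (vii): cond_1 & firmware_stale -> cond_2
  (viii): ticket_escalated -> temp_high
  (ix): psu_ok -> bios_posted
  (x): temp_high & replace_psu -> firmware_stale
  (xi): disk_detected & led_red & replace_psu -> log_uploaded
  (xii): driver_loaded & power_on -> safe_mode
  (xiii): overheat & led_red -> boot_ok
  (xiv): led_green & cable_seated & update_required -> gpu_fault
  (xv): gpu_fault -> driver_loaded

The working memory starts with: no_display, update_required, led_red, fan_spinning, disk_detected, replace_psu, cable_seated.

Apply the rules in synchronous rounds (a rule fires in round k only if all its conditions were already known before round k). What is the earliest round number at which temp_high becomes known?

6

Round 1 — (ii), (iv), (xi), derive power_on, reseat_ram, log_uploaded.
Round 2 — (v), derive led_green.
Round 3 — (xiv), derive gpu_fault.
Round 4 — (xv), derive driver_loaded.
Round 5 — (iii), (xii), derive ticket_escalated, safe_mode.
Round 6 — (viii), derive temp_high.
temp_high first appears in round 6.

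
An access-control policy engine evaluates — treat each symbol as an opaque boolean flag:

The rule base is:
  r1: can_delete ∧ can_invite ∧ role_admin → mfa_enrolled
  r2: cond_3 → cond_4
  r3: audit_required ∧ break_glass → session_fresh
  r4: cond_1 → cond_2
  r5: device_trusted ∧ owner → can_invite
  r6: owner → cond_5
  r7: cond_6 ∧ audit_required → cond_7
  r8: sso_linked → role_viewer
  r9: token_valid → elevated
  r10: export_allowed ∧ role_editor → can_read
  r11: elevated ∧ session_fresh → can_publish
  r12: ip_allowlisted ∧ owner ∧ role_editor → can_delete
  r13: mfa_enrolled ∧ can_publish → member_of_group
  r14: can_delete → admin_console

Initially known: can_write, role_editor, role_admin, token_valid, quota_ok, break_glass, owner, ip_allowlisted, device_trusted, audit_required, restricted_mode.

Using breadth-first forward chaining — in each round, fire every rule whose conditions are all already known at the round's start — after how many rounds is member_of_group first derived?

Round 1 fires r3, r5, r6, r9, r12, giving session_fresh, can_invite, cond_5, elevated, can_delete.
Round 2 fires r1, r11, r14, giving mfa_enrolled, can_publish, admin_console.
Round 3 fires r13, giving member_of_group.
member_of_group first appears in round 3.

3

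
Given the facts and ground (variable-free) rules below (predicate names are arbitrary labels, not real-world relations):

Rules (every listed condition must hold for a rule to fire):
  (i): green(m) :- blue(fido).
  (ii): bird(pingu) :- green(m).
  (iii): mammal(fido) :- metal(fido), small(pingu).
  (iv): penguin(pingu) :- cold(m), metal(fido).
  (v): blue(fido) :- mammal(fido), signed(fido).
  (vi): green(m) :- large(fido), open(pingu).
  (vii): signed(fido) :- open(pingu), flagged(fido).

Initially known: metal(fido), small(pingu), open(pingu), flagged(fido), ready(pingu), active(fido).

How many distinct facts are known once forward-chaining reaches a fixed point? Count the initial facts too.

11

Round 1 — (iii), (vii), derive mammal(fido), signed(fido).
Round 2 — (v), derive blue(fido).
Round 3 — (i), derive green(m).
Round 4 — (ii), derive bird(pingu).
Closure: {active(fido), bird(pingu), blue(fido), flagged(fido), green(m), mammal(fido), metal(fido), open(pingu), ready(pingu), signed(fido), small(pingu)} — 11 facts.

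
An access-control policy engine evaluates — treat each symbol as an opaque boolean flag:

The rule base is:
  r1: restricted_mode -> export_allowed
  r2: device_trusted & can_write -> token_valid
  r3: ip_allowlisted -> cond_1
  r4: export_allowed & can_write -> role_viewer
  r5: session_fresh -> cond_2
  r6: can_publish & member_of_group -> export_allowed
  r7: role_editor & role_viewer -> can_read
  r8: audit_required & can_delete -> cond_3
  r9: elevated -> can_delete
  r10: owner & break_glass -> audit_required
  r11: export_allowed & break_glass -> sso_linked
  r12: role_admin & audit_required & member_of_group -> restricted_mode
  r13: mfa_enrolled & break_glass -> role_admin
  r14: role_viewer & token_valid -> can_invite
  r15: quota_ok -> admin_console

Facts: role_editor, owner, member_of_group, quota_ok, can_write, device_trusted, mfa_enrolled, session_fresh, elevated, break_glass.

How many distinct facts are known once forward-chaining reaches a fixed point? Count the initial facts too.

23

Round 1 fires r2, r5, r9, r10, r13, r15, giving token_valid, cond_2, can_delete, audit_required, role_admin, admin_console.
Round 2 fires r8, r12, giving cond_3, restricted_mode.
Round 3 fires r1, giving export_allowed.
Round 4 fires r4, r11, giving role_viewer, sso_linked.
Round 5 fires r7, r14, giving can_read, can_invite.
Closure: {admin_console, audit_required, break_glass, can_delete, can_invite, can_read, can_write, cond_2, cond_3, device_trusted, elevated, export_allowed, member_of_group, mfa_enrolled, owner, quota_ok, restricted_mode, role_admin, role_editor, role_viewer, session_fresh, sso_linked, token_valid} — 23 facts.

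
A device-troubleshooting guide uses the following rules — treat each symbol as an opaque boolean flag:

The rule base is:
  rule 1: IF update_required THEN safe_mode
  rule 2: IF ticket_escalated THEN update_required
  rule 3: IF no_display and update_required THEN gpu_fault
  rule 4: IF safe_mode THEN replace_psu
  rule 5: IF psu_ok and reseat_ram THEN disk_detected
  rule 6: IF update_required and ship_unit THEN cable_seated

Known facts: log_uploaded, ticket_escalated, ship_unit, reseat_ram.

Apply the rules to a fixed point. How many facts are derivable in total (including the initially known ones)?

8

Round 1 fires rule 2, giving update_required.
Round 2 fires rule 1, rule 6, giving safe_mode, cable_seated.
Round 3 fires rule 4, giving replace_psu.
Closure: {cable_seated, log_uploaded, replace_psu, reseat_ram, safe_mode, ship_unit, ticket_escalated, update_required} — 8 facts.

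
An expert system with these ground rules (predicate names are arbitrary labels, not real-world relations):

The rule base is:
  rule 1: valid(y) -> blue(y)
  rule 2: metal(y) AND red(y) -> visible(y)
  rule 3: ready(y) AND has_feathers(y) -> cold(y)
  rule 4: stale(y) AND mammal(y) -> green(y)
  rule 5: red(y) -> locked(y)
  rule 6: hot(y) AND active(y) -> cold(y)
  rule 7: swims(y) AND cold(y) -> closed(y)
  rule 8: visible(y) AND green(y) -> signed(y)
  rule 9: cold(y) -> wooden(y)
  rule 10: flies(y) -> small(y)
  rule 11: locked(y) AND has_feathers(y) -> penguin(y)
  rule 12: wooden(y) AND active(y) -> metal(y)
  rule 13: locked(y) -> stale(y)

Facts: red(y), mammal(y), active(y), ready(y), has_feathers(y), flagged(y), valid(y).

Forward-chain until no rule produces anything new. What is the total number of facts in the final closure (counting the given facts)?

Round 1: rule 1 [valid(y) -> blue(y)]; rule 3 [ready(y) AND has_feathers(y) -> cold(y)]; rule 5 [red(y) -> locked(y)]. New: blue(y), cold(y), locked(y).
Round 2: rule 9 [cold(y) -> wooden(y)]; rule 11 [locked(y) AND has_feathers(y) -> penguin(y)]; rule 13 [locked(y) -> stale(y)]. New: wooden(y), penguin(y), stale(y).
Round 3: rule 4 [stale(y) AND mammal(y) -> green(y)]; rule 12 [wooden(y) AND active(y) -> metal(y)]. New: green(y), metal(y).
Round 4: rule 2 [metal(y) AND red(y) -> visible(y)]. New: visible(y).
Round 5: rule 8 [visible(y) AND green(y) -> signed(y)]. New: signed(y).
Closure: {active(y), blue(y), cold(y), flagged(y), green(y), has_feathers(y), locked(y), mammal(y), metal(y), penguin(y), ready(y), red(y), signed(y), stale(y), valid(y), visible(y), wooden(y)} — 17 facts.

17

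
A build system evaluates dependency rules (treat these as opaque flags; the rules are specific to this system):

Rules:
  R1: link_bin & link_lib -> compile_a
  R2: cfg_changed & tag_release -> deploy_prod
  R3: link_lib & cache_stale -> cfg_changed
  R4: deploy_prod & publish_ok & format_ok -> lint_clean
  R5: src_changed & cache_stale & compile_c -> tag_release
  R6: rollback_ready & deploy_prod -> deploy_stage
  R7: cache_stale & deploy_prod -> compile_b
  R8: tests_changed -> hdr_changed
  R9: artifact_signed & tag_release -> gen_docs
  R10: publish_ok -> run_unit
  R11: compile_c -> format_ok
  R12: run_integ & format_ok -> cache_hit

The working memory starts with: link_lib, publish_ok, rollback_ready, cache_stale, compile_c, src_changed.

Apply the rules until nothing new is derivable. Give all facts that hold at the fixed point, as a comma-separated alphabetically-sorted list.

Round 1: R3 [link_lib & cache_stale -> cfg_changed]; R5 [src_changed & cache_stale & compile_c -> tag_release]; R10 [publish_ok -> run_unit]; R11 [compile_c -> format_ok]. Adds cfg_changed, tag_release, run_unit, format_ok.
Round 2: R2 [cfg_changed & tag_release -> deploy_prod]. Adds deploy_prod.
Round 3: R4 [deploy_prod & publish_ok & format_ok -> lint_clean]; R6 [rollback_ready & deploy_prod -> deploy_stage]; R7 [cache_stale & deploy_prod -> compile_b]. Adds lint_clean, deploy_stage, compile_b.

cache_stale, cfg_changed, compile_b, compile_c, deploy_prod, deploy_stage, format_ok, link_lib, lint_clean, publish_ok, rollback_ready, run_unit, src_changed, tag_release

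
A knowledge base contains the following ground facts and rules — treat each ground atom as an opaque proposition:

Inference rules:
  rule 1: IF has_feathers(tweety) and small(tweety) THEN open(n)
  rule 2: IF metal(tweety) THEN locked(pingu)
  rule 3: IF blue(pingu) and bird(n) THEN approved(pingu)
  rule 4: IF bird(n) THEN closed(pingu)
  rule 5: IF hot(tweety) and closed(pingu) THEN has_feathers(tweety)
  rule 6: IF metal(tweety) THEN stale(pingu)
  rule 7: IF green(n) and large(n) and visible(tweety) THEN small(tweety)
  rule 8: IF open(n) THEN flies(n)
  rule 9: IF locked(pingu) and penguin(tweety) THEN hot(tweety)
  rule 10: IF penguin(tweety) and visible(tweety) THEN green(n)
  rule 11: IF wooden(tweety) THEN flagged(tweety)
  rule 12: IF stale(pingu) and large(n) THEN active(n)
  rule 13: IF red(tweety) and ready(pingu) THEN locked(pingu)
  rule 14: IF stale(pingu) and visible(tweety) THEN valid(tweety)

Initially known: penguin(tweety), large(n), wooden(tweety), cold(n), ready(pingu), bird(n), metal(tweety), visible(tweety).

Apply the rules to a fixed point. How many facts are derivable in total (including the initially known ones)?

Round 1 — rule 2, rule 4, rule 6, rule 10, rule 11, derive locked(pingu), closed(pingu), stale(pingu), green(n), flagged(tweety).
Round 2 — rule 7, rule 9, rule 12, rule 14, derive small(tweety), hot(tweety), active(n), valid(tweety).
Round 3 — rule 5, derive has_feathers(tweety).
Round 4 — rule 1, derive open(n).
Round 5 — rule 8, derive flies(n).
Closure: {active(n), bird(n), closed(pingu), cold(n), flagged(tweety), flies(n), green(n), has_feathers(tweety), hot(tweety), large(n), locked(pingu), metal(tweety), open(n), penguin(tweety), ready(pingu), small(tweety), stale(pingu), valid(tweety), visible(tweety), wooden(tweety)} — 20 facts.

20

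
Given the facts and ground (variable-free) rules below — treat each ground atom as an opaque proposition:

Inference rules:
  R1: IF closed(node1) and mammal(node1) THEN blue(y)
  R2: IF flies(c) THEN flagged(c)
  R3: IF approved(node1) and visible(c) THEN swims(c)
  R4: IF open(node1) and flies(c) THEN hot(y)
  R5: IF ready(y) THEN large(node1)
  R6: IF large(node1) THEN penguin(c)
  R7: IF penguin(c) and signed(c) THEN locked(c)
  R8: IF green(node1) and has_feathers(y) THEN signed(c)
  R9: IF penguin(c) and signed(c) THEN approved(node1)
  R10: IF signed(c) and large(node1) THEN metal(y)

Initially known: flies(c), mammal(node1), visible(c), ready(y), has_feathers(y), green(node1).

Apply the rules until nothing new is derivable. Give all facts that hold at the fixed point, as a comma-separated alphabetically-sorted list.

approved(node1), flagged(c), flies(c), green(node1), has_feathers(y), large(node1), locked(c), mammal(node1), metal(y), penguin(c), ready(y), signed(c), swims(c), visible(c)

Round 1: R2 [IF flies(c) THEN flagged(c)]; R5 [IF ready(y) THEN large(node1)]; R8 [IF green(node1) and has_feathers(y) THEN signed(c)]. New: flagged(c), large(node1), signed(c).
Round 2: R6 [IF large(node1) THEN penguin(c)]; R10 [IF signed(c) and large(node1) THEN metal(y)]. New: penguin(c), metal(y).
Round 3: R7 [IF penguin(c) and signed(c) THEN locked(c)]; R9 [IF penguin(c) and signed(c) THEN approved(node1)]. New: locked(c), approved(node1).
Round 4: R3 [IF approved(node1) and visible(c) THEN swims(c)]. New: swims(c).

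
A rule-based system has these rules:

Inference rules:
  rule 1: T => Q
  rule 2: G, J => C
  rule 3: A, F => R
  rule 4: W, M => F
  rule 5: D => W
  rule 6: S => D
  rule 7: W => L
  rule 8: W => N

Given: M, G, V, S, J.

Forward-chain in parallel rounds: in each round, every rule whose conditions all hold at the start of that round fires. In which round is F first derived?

3

Round 1: rule 2 [G, J => C]; rule 6 [S => D]. New: C, D.
Round 2: rule 5 [D => W]. New: W.
Round 3: rule 4 [W, M => F]; rule 7 [W => L]; rule 8 [W => N]. New: F, L, N.
F first appears in round 3.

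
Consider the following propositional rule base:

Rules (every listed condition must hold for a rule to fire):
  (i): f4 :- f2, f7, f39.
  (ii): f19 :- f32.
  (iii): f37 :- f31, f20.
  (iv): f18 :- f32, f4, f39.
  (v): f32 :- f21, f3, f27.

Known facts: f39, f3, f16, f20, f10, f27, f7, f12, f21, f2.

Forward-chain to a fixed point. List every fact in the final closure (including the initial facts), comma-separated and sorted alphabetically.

[1] (i) [f4 :- f2, f7, f39.]; (v) [f32 :- f21, f3, f27.]. ⇒ new: f4, f32.
[2] (ii) [f19 :- f32.]; (iv) [f18 :- f32, f4, f39.]. ⇒ new: f19, f18.

f10, f12, f16, f18, f19, f2, f20, f21, f27, f3, f32, f39, f4, f7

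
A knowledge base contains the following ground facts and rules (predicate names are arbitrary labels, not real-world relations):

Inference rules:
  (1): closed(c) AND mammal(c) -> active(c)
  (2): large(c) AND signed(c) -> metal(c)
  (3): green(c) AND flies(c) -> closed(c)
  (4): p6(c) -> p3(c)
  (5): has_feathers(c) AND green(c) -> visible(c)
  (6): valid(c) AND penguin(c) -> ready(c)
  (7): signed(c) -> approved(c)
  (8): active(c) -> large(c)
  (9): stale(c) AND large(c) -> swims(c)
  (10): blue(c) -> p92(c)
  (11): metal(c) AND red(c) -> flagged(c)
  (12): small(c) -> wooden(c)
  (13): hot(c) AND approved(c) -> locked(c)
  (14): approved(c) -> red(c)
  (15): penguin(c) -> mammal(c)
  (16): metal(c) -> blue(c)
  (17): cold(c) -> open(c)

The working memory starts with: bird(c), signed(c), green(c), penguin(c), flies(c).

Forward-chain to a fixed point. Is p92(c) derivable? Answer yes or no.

Round 1: (3) [green(c) AND flies(c) -> closed(c)]; (7) [signed(c) -> approved(c)]; (15) [penguin(c) -> mammal(c)]. Adds closed(c), approved(c), mammal(c).
Round 2: (1) [closed(c) AND mammal(c) -> active(c)]; (14) [approved(c) -> red(c)]. Adds active(c), red(c).
Round 3: (8) [active(c) -> large(c)]. Adds large(c).
Round 4: (2) [large(c) AND signed(c) -> metal(c)]. Adds metal(c).
Round 5: (11) [metal(c) AND red(c) -> flagged(c)]; (16) [metal(c) -> blue(c)]. Adds flagged(c), blue(c).
Round 6: (10) [blue(c) -> p92(c)]. Adds p92(c).
p92(c) appears in round 6, so it is derivable.

yes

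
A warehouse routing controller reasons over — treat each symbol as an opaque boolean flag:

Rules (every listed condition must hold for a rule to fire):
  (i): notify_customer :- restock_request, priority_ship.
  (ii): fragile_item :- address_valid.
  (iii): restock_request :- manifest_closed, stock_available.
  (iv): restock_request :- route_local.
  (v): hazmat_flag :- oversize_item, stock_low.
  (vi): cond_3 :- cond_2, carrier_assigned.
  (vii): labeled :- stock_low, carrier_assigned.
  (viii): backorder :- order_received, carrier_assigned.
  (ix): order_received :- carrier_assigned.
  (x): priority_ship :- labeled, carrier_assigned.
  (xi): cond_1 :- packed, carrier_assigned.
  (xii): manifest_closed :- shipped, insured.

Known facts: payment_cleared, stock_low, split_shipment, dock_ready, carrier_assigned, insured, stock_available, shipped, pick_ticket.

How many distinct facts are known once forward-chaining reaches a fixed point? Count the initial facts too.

[1] (vii) [labeled :- stock_low, carrier_assigned.]; (ix) [order_received :- carrier_assigned.]; (xii) [manifest_closed :- shipped, insured.]. ⇒ new: labeled, order_received, manifest_closed.
[2] (iii) [restock_request :- manifest_closed, stock_available.]; (viii) [backorder :- order_received, carrier_assigned.]; (x) [priority_ship :- labeled, carrier_assigned.]. ⇒ new: restock_request, backorder, priority_ship.
[3] (i) [notify_customer :- restock_request, priority_ship.]. ⇒ new: notify_customer.
Closure: {backorder, carrier_assigned, dock_ready, insured, labeled, manifest_closed, notify_customer, order_received, payment_cleared, pick_ticket, priority_ship, restock_request, shipped, split_shipment, stock_available, stock_low} — 16 facts.

16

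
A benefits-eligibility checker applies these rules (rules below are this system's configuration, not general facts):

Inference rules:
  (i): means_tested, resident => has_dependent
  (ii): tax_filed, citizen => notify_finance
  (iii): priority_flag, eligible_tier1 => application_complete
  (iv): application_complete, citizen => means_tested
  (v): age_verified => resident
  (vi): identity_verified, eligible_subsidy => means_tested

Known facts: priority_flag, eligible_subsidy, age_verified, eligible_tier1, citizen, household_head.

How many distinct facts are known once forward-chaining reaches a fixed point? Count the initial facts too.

Round 1: (iii) [priority_flag, eligible_tier1 => application_complete]; (v) [age_verified => resident]. Adds application_complete, resident.
Round 2: (iv) [application_complete, citizen => means_tested]. Adds means_tested.
Round 3: (i) [means_tested, resident => has_dependent]. Adds has_dependent.
Closure: {age_verified, application_complete, citizen, eligible_subsidy, eligible_tier1, has_dependent, household_head, means_tested, priority_flag, resident} — 10 facts.

10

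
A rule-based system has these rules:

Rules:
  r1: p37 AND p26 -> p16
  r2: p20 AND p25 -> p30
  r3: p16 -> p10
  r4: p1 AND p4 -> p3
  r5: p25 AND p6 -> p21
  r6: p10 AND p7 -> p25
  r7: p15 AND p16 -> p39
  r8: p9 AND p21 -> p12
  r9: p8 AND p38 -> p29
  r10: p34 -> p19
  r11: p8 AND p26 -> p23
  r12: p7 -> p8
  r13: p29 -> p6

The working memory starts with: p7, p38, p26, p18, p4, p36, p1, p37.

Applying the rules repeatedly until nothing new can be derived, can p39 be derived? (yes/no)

no

Round 1: r1 [p37 AND p26 -> p16]; r4 [p1 AND p4 -> p3]; r12 [p7 -> p8]. New: p16, p3, p8.
Round 2: r3 [p16 -> p10]; r9 [p8 AND p38 -> p29]; r11 [p8 AND p26 -> p23]. New: p10, p29, p23.
Round 3: r6 [p10 AND p7 -> p25]; r13 [p29 -> p6]. New: p25, p6.
Round 4: r5 [p25 AND p6 -> p21]. New: p21.
Fixed point reached. p39 is concluded only by r7; r7 needs p15 (never derived).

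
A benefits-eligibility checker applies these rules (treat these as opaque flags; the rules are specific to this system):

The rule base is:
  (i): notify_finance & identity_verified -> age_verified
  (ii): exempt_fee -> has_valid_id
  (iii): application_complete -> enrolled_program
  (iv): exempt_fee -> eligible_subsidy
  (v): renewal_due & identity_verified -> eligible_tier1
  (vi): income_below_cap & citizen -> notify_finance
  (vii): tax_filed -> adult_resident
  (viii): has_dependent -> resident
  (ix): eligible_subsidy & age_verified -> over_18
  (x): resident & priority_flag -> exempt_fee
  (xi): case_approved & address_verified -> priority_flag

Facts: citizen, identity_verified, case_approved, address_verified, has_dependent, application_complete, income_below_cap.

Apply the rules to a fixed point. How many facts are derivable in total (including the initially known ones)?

16

Round 1: (iii) [application_complete -> enrolled_program]; (vi) [income_below_cap & citizen -> notify_finance]; (viii) [has_dependent -> resident]; (xi) [case_approved & address_verified -> priority_flag]. New: enrolled_program, notify_finance, resident, priority_flag.
Round 2: (i) [notify_finance & identity_verified -> age_verified]; (x) [resident & priority_flag -> exempt_fee]. New: age_verified, exempt_fee.
Round 3: (ii) [exempt_fee -> has_valid_id]; (iv) [exempt_fee -> eligible_subsidy]. New: has_valid_id, eligible_subsidy.
Round 4: (ix) [eligible_subsidy & age_verified -> over_18]. New: over_18.
Closure: {address_verified, age_verified, application_complete, case_approved, citizen, eligible_subsidy, enrolled_program, exempt_fee, has_dependent, has_valid_id, identity_verified, income_below_cap, notify_finance, over_18, priority_flag, resident} — 16 facts.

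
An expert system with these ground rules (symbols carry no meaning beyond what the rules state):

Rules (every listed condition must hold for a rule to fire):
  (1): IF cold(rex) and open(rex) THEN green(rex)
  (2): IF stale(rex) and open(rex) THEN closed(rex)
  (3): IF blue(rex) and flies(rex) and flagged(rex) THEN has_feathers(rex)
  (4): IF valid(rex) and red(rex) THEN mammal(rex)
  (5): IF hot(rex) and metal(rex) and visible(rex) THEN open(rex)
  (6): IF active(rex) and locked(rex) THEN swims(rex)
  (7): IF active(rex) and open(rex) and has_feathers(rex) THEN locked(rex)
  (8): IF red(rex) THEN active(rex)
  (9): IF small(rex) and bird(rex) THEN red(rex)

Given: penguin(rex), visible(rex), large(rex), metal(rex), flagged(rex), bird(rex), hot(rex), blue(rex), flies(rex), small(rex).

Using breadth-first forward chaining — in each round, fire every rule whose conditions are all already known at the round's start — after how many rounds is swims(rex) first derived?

4

Round 1 — (3), (5), (9), derive has_feathers(rex), open(rex), red(rex).
Round 2 — (8), derive active(rex).
Round 3 — (7), derive locked(rex).
Round 4 — (6), derive swims(rex).
swims(rex) first appears in round 4.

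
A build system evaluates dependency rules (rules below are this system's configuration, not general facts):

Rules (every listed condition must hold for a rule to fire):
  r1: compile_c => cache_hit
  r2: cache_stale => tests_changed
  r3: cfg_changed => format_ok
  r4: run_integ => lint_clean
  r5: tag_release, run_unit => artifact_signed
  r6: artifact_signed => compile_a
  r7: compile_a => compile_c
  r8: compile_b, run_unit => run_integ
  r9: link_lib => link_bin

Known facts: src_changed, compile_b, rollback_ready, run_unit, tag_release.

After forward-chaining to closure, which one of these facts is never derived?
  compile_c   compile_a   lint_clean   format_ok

format_ok

Round 1 fires r5, r8, giving artifact_signed, run_integ.
Round 2 fires r4, r6, giving lint_clean, compile_a.
Round 3 fires r7, giving compile_c.
Round 4 fires r1, giving cache_hit.
Derived: compile_a (round 2), lint_clean (round 2), compile_c (round 3). format_ok never appears in any round.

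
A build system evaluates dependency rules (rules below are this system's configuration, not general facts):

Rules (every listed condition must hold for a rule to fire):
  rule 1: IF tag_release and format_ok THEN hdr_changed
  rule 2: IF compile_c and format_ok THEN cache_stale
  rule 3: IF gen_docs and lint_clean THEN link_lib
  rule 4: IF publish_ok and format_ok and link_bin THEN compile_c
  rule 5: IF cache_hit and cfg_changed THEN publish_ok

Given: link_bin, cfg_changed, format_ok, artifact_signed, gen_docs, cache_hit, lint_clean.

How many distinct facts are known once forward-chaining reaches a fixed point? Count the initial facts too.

Round 1: rule 3 [IF gen_docs and lint_clean THEN link_lib]; rule 5 [IF cache_hit and cfg_changed THEN publish_ok]. Adds link_lib, publish_ok.
Round 2: rule 4 [IF publish_ok and format_ok and link_bin THEN compile_c]. Adds compile_c.
Round 3: rule 2 [IF compile_c and format_ok THEN cache_stale]. Adds cache_stale.
Closure: {artifact_signed, cache_hit, cache_stale, cfg_changed, compile_c, format_ok, gen_docs, link_bin, link_lib, lint_clean, publish_ok} — 11 facts.

11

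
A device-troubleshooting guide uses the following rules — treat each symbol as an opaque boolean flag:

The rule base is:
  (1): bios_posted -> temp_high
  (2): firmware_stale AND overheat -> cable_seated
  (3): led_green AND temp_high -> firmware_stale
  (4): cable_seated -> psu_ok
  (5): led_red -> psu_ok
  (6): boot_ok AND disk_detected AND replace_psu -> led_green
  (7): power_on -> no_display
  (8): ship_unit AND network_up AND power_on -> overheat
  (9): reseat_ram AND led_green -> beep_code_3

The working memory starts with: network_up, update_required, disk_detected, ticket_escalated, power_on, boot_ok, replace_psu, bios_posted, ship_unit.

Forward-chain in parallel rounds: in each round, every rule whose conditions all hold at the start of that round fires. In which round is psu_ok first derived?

4

[1] (1) [bios_posted -> temp_high]; (6) [boot_ok AND disk_detected AND replace_psu -> led_green]; (7) [power_on -> no_display]; (8) [ship_unit AND network_up AND power_on -> overheat]. ⇒ new: temp_high, led_green, no_display, overheat.
[2] (3) [led_green AND temp_high -> firmware_stale]. ⇒ new: firmware_stale.
[3] (2) [firmware_stale AND overheat -> cable_seated]. ⇒ new: cable_seated.
[4] (4) [cable_seated -> psu_ok]. ⇒ new: psu_ok.
psu_ok first appears in round 4.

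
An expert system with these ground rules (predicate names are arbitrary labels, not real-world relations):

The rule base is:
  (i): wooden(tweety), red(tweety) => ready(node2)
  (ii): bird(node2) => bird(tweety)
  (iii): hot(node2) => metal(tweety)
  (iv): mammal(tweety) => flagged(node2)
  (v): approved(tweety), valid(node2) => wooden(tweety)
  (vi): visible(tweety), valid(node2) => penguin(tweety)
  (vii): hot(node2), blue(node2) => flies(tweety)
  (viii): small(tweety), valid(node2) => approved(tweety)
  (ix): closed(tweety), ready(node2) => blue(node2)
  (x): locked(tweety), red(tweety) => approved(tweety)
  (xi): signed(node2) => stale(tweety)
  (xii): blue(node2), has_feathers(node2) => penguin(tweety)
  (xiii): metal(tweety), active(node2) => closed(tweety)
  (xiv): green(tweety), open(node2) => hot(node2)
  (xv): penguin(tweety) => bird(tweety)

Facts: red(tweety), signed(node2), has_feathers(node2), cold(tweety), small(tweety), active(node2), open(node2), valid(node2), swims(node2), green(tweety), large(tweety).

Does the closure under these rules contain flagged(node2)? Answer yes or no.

no

Round 1: (viii) [small(tweety), valid(node2) => approved(tweety)]; (xi) [signed(node2) => stale(tweety)]; (xiv) [green(tweety), open(node2) => hot(node2)]. Adds approved(tweety), stale(tweety), hot(node2).
Round 2: (iii) [hot(node2) => metal(tweety)]; (v) [approved(tweety), valid(node2) => wooden(tweety)]. Adds metal(tweety), wooden(tweety).
Round 3: (i) [wooden(tweety), red(tweety) => ready(node2)]; (xiii) [metal(tweety), active(node2) => closed(tweety)]. Adds ready(node2), closed(tweety).
Round 4: (ix) [closed(tweety), ready(node2) => blue(node2)]. Adds blue(node2).
Round 5: (vii) [hot(node2), blue(node2) => flies(tweety)]; (xii) [blue(node2), has_feathers(node2) => penguin(tweety)]. Adds flies(tweety), penguin(tweety).
Round 6: (xv) [penguin(tweety) => bird(tweety)]. Adds bird(tweety).
Fixed point reached. flagged(node2) is concluded only by (iv); (iv) needs mammal(tweety) (never derived).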